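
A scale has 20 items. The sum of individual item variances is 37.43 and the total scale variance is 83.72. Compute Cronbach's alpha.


alpha = (k/(k-1)) * (1 - sum(si^2)/s_total^2)
= (20/19) * (1 - 37.43/83.72)
alpha = 0.582

0.582


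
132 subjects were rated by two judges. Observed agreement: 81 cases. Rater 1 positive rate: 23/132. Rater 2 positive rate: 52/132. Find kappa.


P_o = 81/132 = 0.613636
P_e = (23*52 + 109*80) / 17424 = 0.5691
kappa = (P_o - P_e) / (1 - P_e)
kappa = (0.613636 - 0.5691) / (1 - 0.5691)
kappa = 0.1034

0.1034


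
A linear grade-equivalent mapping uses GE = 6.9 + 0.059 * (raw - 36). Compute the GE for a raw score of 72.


raw - median = 72 - 36 = 36
slope * diff = 0.059 * 36 = 2.124
GE = 6.9 + 2.124
GE = 9.024

9.024


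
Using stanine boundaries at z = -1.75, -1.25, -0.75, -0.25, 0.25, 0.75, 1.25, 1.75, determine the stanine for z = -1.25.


Stanine boundaries: [-1.75, -1.25, -0.75, -0.25, 0.25, 0.75, 1.25, 1.75]
z = -1.25
Check each boundary:
  z >= -1.75 -> could be stanine 2
  z >= -1.25 -> could be stanine 3
  z < -0.75
  z < -0.25
  z < 0.25
  z < 0.75
  z < 1.25
  z < 1.75
Highest qualifying boundary gives stanine = 3

3


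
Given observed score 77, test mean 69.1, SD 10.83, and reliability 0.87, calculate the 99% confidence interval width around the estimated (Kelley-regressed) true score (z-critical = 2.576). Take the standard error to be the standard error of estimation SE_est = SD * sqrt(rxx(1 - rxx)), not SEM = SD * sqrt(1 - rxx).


True score estimate = 0.87*77 + 0.13*69.1 = 75.973
SE_est = SD * sqrt(rxx * (1 - rxx)) = 10.83 * sqrt(0.87 * 0.13) = 10.83 * sqrt(0.1131) = 3.642166
CI = T_est +/- z * SE_est, so width = 2 * z * SE_est = 2 * 2.576 * 3.642166
Width = 18.7644

18.7644


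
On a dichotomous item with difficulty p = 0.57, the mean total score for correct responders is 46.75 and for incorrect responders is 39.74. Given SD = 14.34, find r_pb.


q = 1 - p = 0.43
rpb = ((M1 - M0) / SD) * sqrt(p * q)
rpb = ((46.75 - 39.74) / 14.34) * sqrt(0.57 * 0.43)
rpb = 0.242

0.242


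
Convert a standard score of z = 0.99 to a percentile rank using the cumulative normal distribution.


CDF(z) = 0.5 * (1 + erf(z/sqrt(2)))
erf(0.7) = 0.6778
CDF = 0.8389
Percentile rank = 0.8389 * 100 = 83.89

83.89


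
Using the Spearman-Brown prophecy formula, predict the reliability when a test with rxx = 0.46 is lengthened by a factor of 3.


r_new = (n * rxx) / (1 + (n-1) * rxx)
r_new = (3 * 0.46) / (1 + 2 * 0.46)
r_new = 1.38 / 1.92
r_new = 0.7188

0.7188


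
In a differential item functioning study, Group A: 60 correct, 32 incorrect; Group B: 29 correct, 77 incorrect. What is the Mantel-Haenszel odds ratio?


Odds_A = 60/32 = 1.875
Odds_B = 29/77 = 0.3766
OR = Odds_A / Odds_B = 1.875 / 0.3766
Exactly, OR = (60 * 77) / (32 * 29) = 4620 / 928
OR = 4.9784

4.9784


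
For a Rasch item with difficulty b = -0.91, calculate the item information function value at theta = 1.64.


P = 1/(1+exp(-(1.64--0.91))) = 0.9276
I = P*(1-P) = 0.9276 * 0.0724
I = 0.0672

0.0672


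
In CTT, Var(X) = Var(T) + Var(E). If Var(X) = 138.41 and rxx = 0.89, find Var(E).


var_true = rxx * var_obs = 0.89 * 138.41 = 123.1849
var_error = var_obs - var_true
var_error = 138.41 - 123.1849
var_error = 15.2251

15.2251


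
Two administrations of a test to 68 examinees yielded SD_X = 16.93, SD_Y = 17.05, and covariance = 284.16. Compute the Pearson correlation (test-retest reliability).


r = cov(X,Y) / (SD_X * SD_Y)
r = 284.16 / (16.93 * 17.05)
r = 284.16 / 288.6565
r = 0.9844

0.9844


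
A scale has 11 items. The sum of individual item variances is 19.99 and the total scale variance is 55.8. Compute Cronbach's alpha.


alpha = (k/(k-1)) * (1 - sum(si^2)/s_total^2)
= (11/10) * (1 - 19.99/55.8)
alpha = 0.7059

0.7059


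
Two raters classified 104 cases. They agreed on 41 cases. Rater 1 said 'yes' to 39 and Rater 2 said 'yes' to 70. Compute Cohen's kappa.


P_o = 41/104 = 0.394231
P_e = (39*70 + 65*34) / 10816 = 0.456731
kappa = (P_o - P_e) / (1 - P_e)
kappa = (0.394231 - 0.456731) / (1 - 0.456731)
kappa = -0.115

-0.115


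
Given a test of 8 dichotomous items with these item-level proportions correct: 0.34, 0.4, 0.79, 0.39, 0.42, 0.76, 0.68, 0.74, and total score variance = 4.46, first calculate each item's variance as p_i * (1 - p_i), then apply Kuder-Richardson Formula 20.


For each item, compute p_i * q_i:
  Item 1: 0.34 * 0.66 = 0.2244
  Item 2: 0.4 * 0.6 = 0.24
  Item 3: 0.79 * 0.21 = 0.1659
  Item 4: 0.39 * 0.61 = 0.2379
  Item 5: 0.42 * 0.58 = 0.2436
  Item 6: 0.76 * 0.24 = 0.1824
  Item 7: 0.68 * 0.32 = 0.2176
  Item 8: 0.74 * 0.26 = 0.1924
Sum(p_i * q_i) = 0.2244 + 0.24 + 0.1659 + 0.2379 + 0.2436 + 0.1824 + 0.2176 + 0.1924 = 1.7042
KR-20 = (k/(k-1)) * (1 - Sum(p_i*q_i) / Var_total)
= (8/7) * (1 - 1.7042/4.46)
= 1.1429 * 0.6179
KR-20 = 0.7062

0.7062


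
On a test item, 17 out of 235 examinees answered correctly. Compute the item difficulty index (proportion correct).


Item difficulty p = number correct / total examinees
p = 17 / 235
p = 0.0723

0.0723


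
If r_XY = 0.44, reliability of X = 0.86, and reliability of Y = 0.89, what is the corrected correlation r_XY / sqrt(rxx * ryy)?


r_corrected = rxy / sqrt(rxx * ryy)
= 0.44 / sqrt(0.86 * 0.89)
= 0.44 / sqrt(0.7654)
= 0.44 / 0.874871
r_corrected = 0.5029

0.5029


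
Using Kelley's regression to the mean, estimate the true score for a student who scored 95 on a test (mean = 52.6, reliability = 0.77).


T_est = rxx * X + (1 - rxx) * mean
T_est = 0.77 * 95 + 0.23 * 52.6
T_est = 73.15 + 12.098
T_est = 85.248

85.248


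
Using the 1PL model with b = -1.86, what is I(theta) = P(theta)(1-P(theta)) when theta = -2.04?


P = 1/(1+exp(-(-2.04--1.86))) = 0.4551
I = P*(1-P) = 0.4551 * 0.5449
I = 0.248

0.248


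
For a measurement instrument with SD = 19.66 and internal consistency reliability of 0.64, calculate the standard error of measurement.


SEM = SD * sqrt(1 - rxx)
SEM = 19.66 * sqrt(1 - 0.64)
SEM = 19.66 * sqrt(0.36) = 19.66 * 0.6
SEM = 11.796

11.796


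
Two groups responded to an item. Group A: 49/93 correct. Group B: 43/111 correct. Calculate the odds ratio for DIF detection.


Odds_A = 49/44 = 1.1136
Odds_B = 43/68 = 0.6324
OR = Odds_A / Odds_B = 1.1136 / 0.6324
Exactly, OR = (49 * 68) / (44 * 43) = 3332 / 1892
OR = 1.7611

1.7611


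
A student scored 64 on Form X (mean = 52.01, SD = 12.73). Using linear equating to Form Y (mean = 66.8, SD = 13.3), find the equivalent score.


slope = SD_Y / SD_X = 13.3 / 12.73 ~ 1.0448
intercept = mean_Y - slope * mean_X = 66.8 - (13.3 / 12.73) * 52.01 ~ 12.4612
Y = slope * X + intercept. To avoid rounding drift from the rounded slope/intercept, evaluate the equivalent form Y = mean_Y + SD_Y * (X - mean_X) / SD_X at full precision:
Y = 66.8 + 13.3 * (64 - 52.01) / 12.73
Y = 66.8 + 13.3 * 11.99 / 12.73
Y = 66.8 + 159.467 / 12.73
Y = 66.8 + 12.5269
Y = 79.3269

79.3269


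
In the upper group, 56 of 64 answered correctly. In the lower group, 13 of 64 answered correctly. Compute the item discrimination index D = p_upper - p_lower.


p_upper = 56/64 = 0.875
p_lower = 13/64 = 0.2031
D = 0.875 - 0.2031 = 0.6719

0.6719


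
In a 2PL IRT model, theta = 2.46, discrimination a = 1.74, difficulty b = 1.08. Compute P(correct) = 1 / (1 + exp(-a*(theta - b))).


a*(theta - b) = 1.74 * (2.46 - 1.08) = 2.4012
exp(-2.4012) = 0.0906
P = 1 / (1 + 0.0906)
P = 0.9169

0.9169


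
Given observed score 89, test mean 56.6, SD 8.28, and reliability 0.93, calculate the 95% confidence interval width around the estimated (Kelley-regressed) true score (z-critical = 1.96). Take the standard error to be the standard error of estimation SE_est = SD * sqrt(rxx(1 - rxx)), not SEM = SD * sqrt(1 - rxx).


True score estimate = 0.93*89 + 0.07*56.6 = 86.732
SE_est = SD * sqrt(rxx * (1 - rxx)) = 8.28 * sqrt(0.93 * 0.07) = 8.28 * sqrt(0.0651) = 2.112617
CI = T_est +/- z * SE_est, so width = 2 * z * SE_est = 2 * 1.96 * 2.112617
Width = 8.2815

8.2815


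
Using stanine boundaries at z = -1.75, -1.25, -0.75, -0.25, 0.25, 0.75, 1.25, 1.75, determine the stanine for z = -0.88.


Stanine boundaries: [-1.75, -1.25, -0.75, -0.25, 0.25, 0.75, 1.25, 1.75]
z = -0.88
Check each boundary:
  z >= -1.75 -> could be stanine 2
  z >= -1.25 -> could be stanine 3
  z < -0.75
  z < -0.25
  z < 0.25
  z < 0.75
  z < 1.25
  z < 1.75
Highest qualifying boundary gives stanine = 3

3


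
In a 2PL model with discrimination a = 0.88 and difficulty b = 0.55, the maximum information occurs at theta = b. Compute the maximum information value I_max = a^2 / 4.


For 2PL, max info at theta = b = 0.55
I_max = a^2 / 4 = 0.88^2 / 4
= 0.7744 / 4
I_max = 0.1936

0.1936


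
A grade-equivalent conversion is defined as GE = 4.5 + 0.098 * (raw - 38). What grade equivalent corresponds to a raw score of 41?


raw - median = 41 - 38 = 3
slope * diff = 0.098 * 3 = 0.294
GE = 4.5 + 0.294
GE = 4.794

4.794


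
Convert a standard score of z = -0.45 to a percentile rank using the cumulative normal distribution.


CDF(z) = 0.5 * (1 + erf(z/sqrt(2)))
erf(-0.3182) = -0.3473
CDF = 0.3264
Percentile rank = 0.3264 * 100 = 32.64

32.64


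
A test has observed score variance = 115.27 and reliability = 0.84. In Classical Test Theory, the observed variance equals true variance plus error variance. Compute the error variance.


var_true = rxx * var_obs = 0.84 * 115.27 = 96.8268
var_error = var_obs - var_true
var_error = 115.27 - 96.8268
var_error = 18.4432

18.4432


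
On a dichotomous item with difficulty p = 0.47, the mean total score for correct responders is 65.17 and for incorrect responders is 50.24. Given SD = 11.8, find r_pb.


q = 1 - p = 0.53
rpb = ((M1 - M0) / SD) * sqrt(p * q)
rpb = ((65.17 - 50.24) / 11.8) * sqrt(0.47 * 0.53)
rpb = 0.6315

0.6315


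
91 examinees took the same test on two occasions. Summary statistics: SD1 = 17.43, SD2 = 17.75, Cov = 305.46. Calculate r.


r = cov(X,Y) / (SD_X * SD_Y)
r = 305.46 / (17.43 * 17.75)
r = 305.46 / 309.3825
r = 0.9873

0.9873


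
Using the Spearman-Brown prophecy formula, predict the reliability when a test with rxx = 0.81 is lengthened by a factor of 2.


r_new = (n * rxx) / (1 + (n-1) * rxx)
r_new = (2 * 0.81) / (1 + 1 * 0.81)
r_new = 1.62 / 1.81
r_new = 0.895

0.895


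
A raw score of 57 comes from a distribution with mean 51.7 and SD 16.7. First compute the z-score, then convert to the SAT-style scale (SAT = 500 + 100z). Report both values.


z = (X - mean) / SD = (57 - 51.7) / 16.7
z = 5.3 / 16.7
z = 0.3174
SAT-scale = SAT = 500 + 100z
Carry z at full precision (z = 5.3 / 16.7) into the conversion:
SAT-scale = 500 + 100 * (5.3 / 16.7) = 500 + 530 / 16.7
SAT-scale = 500 + 31.7365
SAT-scale = 531.7365

531.7365


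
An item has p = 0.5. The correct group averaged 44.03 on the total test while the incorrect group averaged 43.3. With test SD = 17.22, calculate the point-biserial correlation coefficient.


q = 1 - p = 0.5
rpb = ((M1 - M0) / SD) * sqrt(p * q)
rpb = ((44.03 - 43.3) / 17.22) * sqrt(0.5 * 0.5)
rpb = 0.0212

0.0212


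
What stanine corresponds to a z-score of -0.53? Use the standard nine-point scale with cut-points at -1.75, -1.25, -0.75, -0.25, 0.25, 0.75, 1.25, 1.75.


Stanine boundaries: [-1.75, -1.25, -0.75, -0.25, 0.25, 0.75, 1.25, 1.75]
z = -0.53
Check each boundary:
  z >= -1.75 -> could be stanine 2
  z >= -1.25 -> could be stanine 3
  z >= -0.75 -> could be stanine 4
  z < -0.25
  z < 0.25
  z < 0.75
  z < 1.25
  z < 1.75
Highest qualifying boundary gives stanine = 4

4


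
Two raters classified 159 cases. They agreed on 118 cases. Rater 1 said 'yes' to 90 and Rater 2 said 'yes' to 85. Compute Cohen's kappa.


P_o = 118/159 = 0.742138
P_e = (90*85 + 69*74) / 25281 = 0.504569
kappa = (P_o - P_e) / (1 - P_e)
kappa = (0.742138 - 0.504569) / (1 - 0.504569)
kappa = 0.4795

0.4795


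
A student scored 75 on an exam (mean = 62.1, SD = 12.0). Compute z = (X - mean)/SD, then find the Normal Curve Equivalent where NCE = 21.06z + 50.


z = (X - mean) / SD = (75 - 62.1) / 12.0
z = 12.9 / 12.0
z = 1.075
NCE = NCE = 21.06z + 50
Carry z at full precision (z = 12.9 / 12.0) into the conversion:
NCE = 21.06 * (12.9 / 12.0) + 50 = 271.674 / 12.0 + 50
NCE = 22.6395 + 50
NCE = 72.6395

72.6395


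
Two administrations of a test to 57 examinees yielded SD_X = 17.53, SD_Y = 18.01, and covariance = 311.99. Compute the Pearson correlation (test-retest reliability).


r = cov(X,Y) / (SD_X * SD_Y)
r = 311.99 / (17.53 * 18.01)
r = 311.99 / 315.7153
r = 0.9882

0.9882


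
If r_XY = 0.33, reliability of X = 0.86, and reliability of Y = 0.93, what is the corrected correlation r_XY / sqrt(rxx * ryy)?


r_corrected = rxy / sqrt(rxx * ryy)
= 0.33 / sqrt(0.86 * 0.93)
= 0.33 / sqrt(0.7998)
= 0.33 / 0.894315
r_corrected = 0.369

0.369


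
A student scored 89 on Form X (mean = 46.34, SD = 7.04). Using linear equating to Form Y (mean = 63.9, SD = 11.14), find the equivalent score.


slope = SD_Y / SD_X = 11.14 / 7.04 ~ 1.5824
intercept = mean_Y - slope * mean_X = 63.9 - (11.14 / 7.04) * 46.34 ~ -9.4278
Y = slope * X + intercept. To avoid rounding drift from the rounded slope/intercept, evaluate the equivalent form Y = mean_Y + SD_Y * (X - mean_X) / SD_X at full precision:
Y = 63.9 + 11.14 * (89 - 46.34) / 7.04
Y = 63.9 + 11.14 * 42.66 / 7.04
Y = 63.9 + 475.2324 / 7.04
Y = 63.9 + 67.5046
Y = 131.4046

131.4046


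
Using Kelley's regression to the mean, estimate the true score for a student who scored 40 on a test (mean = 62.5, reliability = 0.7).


T_est = rxx * X + (1 - rxx) * mean
T_est = 0.7 * 40 + 0.3 * 62.5
T_est = 28.0 + 18.75
T_est = 46.75

46.75


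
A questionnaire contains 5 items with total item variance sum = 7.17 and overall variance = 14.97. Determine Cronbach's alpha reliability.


alpha = (k/(k-1)) * (1 - sum(si^2)/s_total^2)
= (5/4) * (1 - 7.17/14.97)
alpha = 0.6513

0.6513


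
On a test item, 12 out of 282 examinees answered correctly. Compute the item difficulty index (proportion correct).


Item difficulty p = number correct / total examinees
p = 12 / 282
p = 0.0426

0.0426


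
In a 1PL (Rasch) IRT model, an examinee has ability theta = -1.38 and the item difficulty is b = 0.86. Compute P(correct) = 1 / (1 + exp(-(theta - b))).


theta - b = -1.38 - 0.86 = -2.24
exp(-(theta - b)) = exp(2.24) = 9.3933
P = 1 / (1 + 9.3933)
P = 0.0962

0.0962


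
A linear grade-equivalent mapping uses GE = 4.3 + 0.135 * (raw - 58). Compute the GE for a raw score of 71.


raw - median = 71 - 58 = 13
slope * diff = 0.135 * 13 = 1.755
GE = 4.3 + 1.755
GE = 6.055

6.055


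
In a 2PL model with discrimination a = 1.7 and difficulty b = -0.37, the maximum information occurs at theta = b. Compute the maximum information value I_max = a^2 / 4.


For 2PL, max info at theta = b = -0.37
I_max = a^2 / 4 = 1.7^2 / 4
= 2.89 / 4
I_max = 0.7225

0.7225


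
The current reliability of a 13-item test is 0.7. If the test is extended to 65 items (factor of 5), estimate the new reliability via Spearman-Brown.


r_new = (n * rxx) / (1 + (n-1) * rxx)
r_new = (5 * 0.7) / (1 + 4 * 0.7)
r_new = 3.5 / 3.8
r_new = 0.9211

0.9211


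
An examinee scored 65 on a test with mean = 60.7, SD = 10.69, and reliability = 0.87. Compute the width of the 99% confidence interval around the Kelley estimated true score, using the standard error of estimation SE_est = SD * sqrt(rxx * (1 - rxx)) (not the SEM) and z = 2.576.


True score estimate = 0.87*65 + 0.13*60.7 = 64.441
SE_est = SD * sqrt(rxx * (1 - rxx)) = 10.69 * sqrt(0.87 * 0.13) = 10.69 * sqrt(0.1131) = 3.595084
CI = T_est +/- z * SE_est, so width = 2 * z * SE_est = 2 * 2.576 * 3.595084
Width = 18.5219

18.5219


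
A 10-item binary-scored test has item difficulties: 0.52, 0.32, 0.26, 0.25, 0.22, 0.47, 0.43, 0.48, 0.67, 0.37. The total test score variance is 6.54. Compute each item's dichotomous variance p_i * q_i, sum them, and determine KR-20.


For each item, compute p_i * q_i:
  Item 1: 0.52 * 0.48 = 0.2496
  Item 2: 0.32 * 0.68 = 0.2176
  Item 3: 0.26 * 0.74 = 0.1924
  Item 4: 0.25 * 0.75 = 0.1875
  Item 5: 0.22 * 0.78 = 0.1716
  Item 6: 0.47 * 0.53 = 0.2491
  Item 7: 0.43 * 0.57 = 0.2451
  Item 8: 0.48 * 0.52 = 0.2496
  Item 9: 0.67 * 0.33 = 0.2211
  Item 10: 0.37 * 0.63 = 0.2331
Sum(p_i * q_i) = 0.2496 + 0.2176 + 0.1924 + 0.1875 + 0.1716 + 0.2491 + 0.2451 + 0.2496 + 0.2211 + 0.2331 = 2.2167
KR-20 = (k/(k-1)) * (1 - Sum(p_i*q_i) / Var_total)
= (10/9) * (1 - 2.2167/6.54)
= 1.1111 * 0.6611
KR-20 = 0.7345

0.7345


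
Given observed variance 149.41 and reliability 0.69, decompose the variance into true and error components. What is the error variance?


var_true = rxx * var_obs = 0.69 * 149.41 = 103.0929
var_error = var_obs - var_true
var_error = 149.41 - 103.0929
var_error = 46.3171

46.3171


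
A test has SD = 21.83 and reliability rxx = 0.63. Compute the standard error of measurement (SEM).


SEM = SD * sqrt(1 - rxx)
SEM = 21.83 * sqrt(1 - 0.63)
SEM = 21.83 * sqrt(0.37) = 21.83 * 0.608276
SEM = 13.2787

13.2787


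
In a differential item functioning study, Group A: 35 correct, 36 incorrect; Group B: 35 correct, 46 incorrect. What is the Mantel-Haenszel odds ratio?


Odds_A = 35/36 = 0.9722
Odds_B = 35/46 = 0.7609
OR = Odds_A / Odds_B = 0.9722 / 0.7609
Exactly, OR = (35 * 46) / (36 * 35) = 1610 / 1260
OR = 1.2778

1.2778


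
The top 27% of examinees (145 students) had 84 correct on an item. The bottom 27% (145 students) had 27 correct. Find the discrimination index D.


p_upper = 84/145 = 0.5793
p_lower = 27/145 = 0.1862
D = 0.5793 - 0.1862 = 0.3931

0.3931


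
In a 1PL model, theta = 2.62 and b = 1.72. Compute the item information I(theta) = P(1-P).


P = 1/(1+exp(-(2.62-1.72))) = 0.7109
I = P*(1-P) = 0.7109 * 0.2891
I = 0.2055

0.2055


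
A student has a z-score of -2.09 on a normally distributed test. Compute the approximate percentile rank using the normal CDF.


CDF(z) = 0.5 * (1 + erf(z/sqrt(2)))
erf(-1.4779) = -0.9634
CDF = 0.0183
Percentile rank = 0.0183 * 100 = 1.83

1.83


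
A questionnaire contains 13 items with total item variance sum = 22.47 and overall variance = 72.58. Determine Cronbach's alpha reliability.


alpha = (k/(k-1)) * (1 - sum(si^2)/s_total^2)
= (13/12) * (1 - 22.47/72.58)
alpha = 0.7479

0.7479


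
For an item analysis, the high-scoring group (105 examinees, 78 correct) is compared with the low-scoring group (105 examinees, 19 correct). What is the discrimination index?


p_upper = 78/105 = 0.7429
p_lower = 19/105 = 0.181
D = 0.7429 - 0.181 = 0.5619

0.5619


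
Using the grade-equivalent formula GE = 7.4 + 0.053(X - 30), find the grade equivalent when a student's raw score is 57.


raw - median = 57 - 30 = 27
slope * diff = 0.053 * 27 = 1.431
GE = 7.4 + 1.431
GE = 8.831

8.831


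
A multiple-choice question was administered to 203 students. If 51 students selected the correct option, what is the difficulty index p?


Item difficulty p = number correct / total examinees
p = 51 / 203
p = 0.2512

0.2512


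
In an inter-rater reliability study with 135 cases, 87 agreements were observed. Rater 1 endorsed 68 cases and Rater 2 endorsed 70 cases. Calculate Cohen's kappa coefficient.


P_o = 87/135 = 0.644444
P_e = (68*70 + 67*65) / 18225 = 0.500137
kappa = (P_o - P_e) / (1 - P_e)
kappa = (0.644444 - 0.500137) / (1 - 0.500137)
kappa = 0.2887

0.2887


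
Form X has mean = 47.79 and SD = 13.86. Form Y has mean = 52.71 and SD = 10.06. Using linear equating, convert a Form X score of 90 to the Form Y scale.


slope = SD_Y / SD_X = 10.06 / 13.86 ~ 0.7258
intercept = mean_Y - slope * mean_X = 52.71 - (10.06 / 13.86) * 47.79 ~ 18.0226
Y = slope * X + intercept. To avoid rounding drift from the rounded slope/intercept, evaluate the equivalent form Y = mean_Y + SD_Y * (X - mean_X) / SD_X at full precision:
Y = 52.71 + 10.06 * (90 - 47.79) / 13.86
Y = 52.71 + 10.06 * 42.21 / 13.86
Y = 52.71 + 424.6326 / 13.86
Y = 52.71 + 30.6373
Y = 83.3473

83.3473


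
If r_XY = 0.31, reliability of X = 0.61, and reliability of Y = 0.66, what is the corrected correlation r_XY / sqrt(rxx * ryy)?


r_corrected = rxy / sqrt(rxx * ryy)
= 0.31 / sqrt(0.61 * 0.66)
= 0.31 / sqrt(0.4026)
= 0.31 / 0.634508
r_corrected = 0.4886

0.4886


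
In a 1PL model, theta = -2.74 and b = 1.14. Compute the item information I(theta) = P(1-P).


P = 1/(1+exp(-(-2.74-1.14))) = 0.0202
I = P*(1-P) = 0.0202 * 0.9798
I = 0.0198

0.0198


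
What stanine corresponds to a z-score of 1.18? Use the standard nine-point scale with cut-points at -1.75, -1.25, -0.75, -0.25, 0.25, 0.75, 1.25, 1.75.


Stanine boundaries: [-1.75, -1.25, -0.75, -0.25, 0.25, 0.75, 1.25, 1.75]
z = 1.18
Check each boundary:
  z >= -1.75 -> could be stanine 2
  z >= -1.25 -> could be stanine 3
  z >= -0.75 -> could be stanine 4
  z >= -0.25 -> could be stanine 5
  z >= 0.25 -> could be stanine 6
  z >= 0.75 -> could be stanine 7
  z < 1.25
  z < 1.75
Highest qualifying boundary gives stanine = 7

7


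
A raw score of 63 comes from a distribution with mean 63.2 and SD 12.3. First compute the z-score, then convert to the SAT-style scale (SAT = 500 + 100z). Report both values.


z = (X - mean) / SD = (63 - 63.2) / 12.3
z = -0.2 / 12.3
z = -0.0163
SAT-scale = SAT = 500 + 100z
Carry z at full precision (z = -0.2 / 12.3) into the conversion:
SAT-scale = 500 + 100 * (-0.2 / 12.3) = 500 + -20 / 12.3
SAT-scale = 500 + -1.626
SAT-scale = 498.374

498.374


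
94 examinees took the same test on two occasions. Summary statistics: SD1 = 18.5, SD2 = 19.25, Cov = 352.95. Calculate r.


r = cov(X,Y) / (SD_X * SD_Y)
r = 352.95 / (18.5 * 19.25)
r = 352.95 / 356.125
r = 0.9911

0.9911


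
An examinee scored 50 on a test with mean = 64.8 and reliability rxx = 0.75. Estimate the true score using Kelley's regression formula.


T_est = rxx * X + (1 - rxx) * mean
T_est = 0.75 * 50 + 0.25 * 64.8
T_est = 37.5 + 16.2
T_est = 53.7

53.7


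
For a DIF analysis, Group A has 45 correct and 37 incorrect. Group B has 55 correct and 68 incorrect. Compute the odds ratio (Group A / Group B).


Odds_A = 45/37 = 1.2162
Odds_B = 55/68 = 0.8088
OR = Odds_A / Odds_B = 1.2162 / 0.8088
Exactly, OR = (45 * 68) / (37 * 55) = 3060 / 2035
OR = 1.5037

1.5037


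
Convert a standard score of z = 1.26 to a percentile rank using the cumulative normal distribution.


CDF(z) = 0.5 * (1 + erf(z/sqrt(2)))
erf(0.891) = 0.7923
CDF = 0.8962
Percentile rank = 0.8962 * 100 = 89.62

89.62


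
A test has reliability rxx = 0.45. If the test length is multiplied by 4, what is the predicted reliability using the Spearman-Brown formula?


r_new = (n * rxx) / (1 + (n-1) * rxx)
r_new = (4 * 0.45) / (1 + 3 * 0.45)
r_new = 1.8 / 2.35
r_new = 0.766

0.766


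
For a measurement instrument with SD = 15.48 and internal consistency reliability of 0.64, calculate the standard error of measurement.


SEM = SD * sqrt(1 - rxx)
SEM = 15.48 * sqrt(1 - 0.64)
SEM = 15.48 * sqrt(0.36) = 15.48 * 0.6
SEM = 9.288

9.288


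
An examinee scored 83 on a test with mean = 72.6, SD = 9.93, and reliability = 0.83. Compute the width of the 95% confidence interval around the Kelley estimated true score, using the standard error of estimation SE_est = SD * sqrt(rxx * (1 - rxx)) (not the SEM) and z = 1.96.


True score estimate = 0.83*83 + 0.17*72.6 = 81.232
SE_est = SD * sqrt(rxx * (1 - rxx)) = 9.93 * sqrt(0.83 * 0.17) = 9.93 * sqrt(0.1411) = 3.730034
CI = T_est +/- z * SE_est, so width = 2 * z * SE_est = 2 * 1.96 * 3.730034
Width = 14.6217

14.6217


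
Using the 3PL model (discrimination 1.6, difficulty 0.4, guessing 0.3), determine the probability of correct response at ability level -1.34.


logit = 1.6*(-1.34 - 0.4) = -2.784
P* = 1/(1 + exp(--2.784)) = 0.0582
P = 0.3 + (1 - 0.3) * 0.0582
P = 0.3407

0.3407


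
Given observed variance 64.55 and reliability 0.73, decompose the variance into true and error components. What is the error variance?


var_true = rxx * var_obs = 0.73 * 64.55 = 47.1215
var_error = var_obs - var_true
var_error = 64.55 - 47.1215
var_error = 17.4285

17.4285


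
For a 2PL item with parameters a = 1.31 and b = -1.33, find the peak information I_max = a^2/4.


For 2PL, max info at theta = b = -1.33
I_max = a^2 / 4 = 1.31^2 / 4
= 1.7161 / 4
I_max = 0.429

0.429


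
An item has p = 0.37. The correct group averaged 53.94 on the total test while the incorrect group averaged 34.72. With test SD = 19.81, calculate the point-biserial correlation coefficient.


q = 1 - p = 0.63
rpb = ((M1 - M0) / SD) * sqrt(p * q)
rpb = ((53.94 - 34.72) / 19.81) * sqrt(0.37 * 0.63)
rpb = 0.4684

0.4684


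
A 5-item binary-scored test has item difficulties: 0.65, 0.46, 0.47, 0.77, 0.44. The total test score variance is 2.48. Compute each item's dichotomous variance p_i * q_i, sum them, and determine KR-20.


For each item, compute p_i * q_i:
  Item 1: 0.65 * 0.35 = 0.2275
  Item 2: 0.46 * 0.54 = 0.2484
  Item 3: 0.47 * 0.53 = 0.2491
  Item 4: 0.77 * 0.23 = 0.1771
  Item 5: 0.44 * 0.56 = 0.2464
Sum(p_i * q_i) = 0.2275 + 0.2484 + 0.2491 + 0.1771 + 0.2464 = 1.1485
KR-20 = (k/(k-1)) * (1 - Sum(p_i*q_i) / Var_total)
= (5/4) * (1 - 1.1485/2.48)
= 1.25 * 0.5369
KR-20 = 0.6711

0.6711


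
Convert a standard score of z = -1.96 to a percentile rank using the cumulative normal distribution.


CDF(z) = 0.5 * (1 + erf(z/sqrt(2)))
erf(-1.3859) = -0.95
CDF = 0.025
Percentile rank = 0.025 * 100 = 2.5

2.5


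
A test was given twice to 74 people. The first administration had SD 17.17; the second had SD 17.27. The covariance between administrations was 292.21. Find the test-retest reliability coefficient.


r = cov(X,Y) / (SD_X * SD_Y)
r = 292.21 / (17.17 * 17.27)
r = 292.21 / 296.5259
r = 0.9854

0.9854


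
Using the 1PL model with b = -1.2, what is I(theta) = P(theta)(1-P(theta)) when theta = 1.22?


P = 1/(1+exp(-(1.22--1.2))) = 0.9183
I = P*(1-P) = 0.9183 * 0.0817
I = 0.075

0.075


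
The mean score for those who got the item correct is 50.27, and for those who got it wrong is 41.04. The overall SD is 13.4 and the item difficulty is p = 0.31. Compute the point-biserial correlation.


q = 1 - p = 0.69
rpb = ((M1 - M0) / SD) * sqrt(p * q)
rpb = ((50.27 - 41.04) / 13.4) * sqrt(0.31 * 0.69)
rpb = 0.3186

0.3186


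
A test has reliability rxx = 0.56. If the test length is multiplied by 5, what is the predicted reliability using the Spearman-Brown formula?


r_new = (n * rxx) / (1 + (n-1) * rxx)
r_new = (5 * 0.56) / (1 + 4 * 0.56)
r_new = 2.8 / 3.24
r_new = 0.8642

0.8642


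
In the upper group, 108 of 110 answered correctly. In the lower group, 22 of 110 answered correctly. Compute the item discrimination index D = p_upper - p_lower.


p_upper = 108/110 = 0.9818
p_lower = 22/110 = 0.2
D = 0.9818 - 0.2 = 0.7818

0.7818


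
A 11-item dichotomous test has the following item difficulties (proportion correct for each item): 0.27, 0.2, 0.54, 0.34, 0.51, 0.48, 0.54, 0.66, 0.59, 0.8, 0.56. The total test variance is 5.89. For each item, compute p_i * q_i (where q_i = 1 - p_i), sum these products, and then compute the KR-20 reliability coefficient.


For each item, compute p_i * q_i:
  Item 1: 0.27 * 0.73 = 0.1971
  Item 2: 0.2 * 0.8 = 0.16
  Item 3: 0.54 * 0.46 = 0.2484
  Item 4: 0.34 * 0.66 = 0.2244
  Item 5: 0.51 * 0.49 = 0.2499
  Item 6: 0.48 * 0.52 = 0.2496
  Item 7: 0.54 * 0.46 = 0.2484
  Item 8: 0.66 * 0.34 = 0.2244
  Item 9: 0.59 * 0.41 = 0.2419
  Item 10: 0.8 * 0.2 = 0.16
  Item 11: 0.56 * 0.44 = 0.2464
Sum(p_i * q_i) = 0.1971 + 0.16 + 0.2484 + 0.2244 + 0.2499 + 0.2496 + 0.2484 + 0.2244 + 0.2419 + 0.16 + 0.2464 = 2.4505
KR-20 = (k/(k-1)) * (1 - Sum(p_i*q_i) / Var_total)
= (11/10) * (1 - 2.4505/5.89)
= 1.1 * 0.584
KR-20 = 0.6424

0.6424


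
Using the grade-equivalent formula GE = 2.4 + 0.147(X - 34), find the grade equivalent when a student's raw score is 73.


raw - median = 73 - 34 = 39
slope * diff = 0.147 * 39 = 5.733
GE = 2.4 + 5.733
GE = 8.133

8.133


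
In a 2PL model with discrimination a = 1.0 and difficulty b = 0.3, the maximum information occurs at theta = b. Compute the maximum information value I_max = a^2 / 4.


For 2PL, max info at theta = b = 0.3
I_max = a^2 / 4 = 1.0^2 / 4
= 1.0 / 4
I_max = 0.25

0.25


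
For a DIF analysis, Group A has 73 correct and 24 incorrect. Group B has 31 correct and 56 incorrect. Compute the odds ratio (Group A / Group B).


Odds_A = 73/24 = 3.0417
Odds_B = 31/56 = 0.5536
OR = Odds_A / Odds_B = 3.0417 / 0.5536
Exactly, OR = (73 * 56) / (24 * 31) = 4088 / 744
OR = 5.4946

5.4946


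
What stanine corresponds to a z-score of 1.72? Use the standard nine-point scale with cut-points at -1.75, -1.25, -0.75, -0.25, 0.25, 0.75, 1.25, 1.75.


Stanine boundaries: [-1.75, -1.25, -0.75, -0.25, 0.25, 0.75, 1.25, 1.75]
z = 1.72
Check each boundary:
  z >= -1.75 -> could be stanine 2
  z >= -1.25 -> could be stanine 3
  z >= -0.75 -> could be stanine 4
  z >= -0.25 -> could be stanine 5
  z >= 0.25 -> could be stanine 6
  z >= 0.75 -> could be stanine 7
  z >= 1.25 -> could be stanine 8
  z < 1.75
Highest qualifying boundary gives stanine = 8

8


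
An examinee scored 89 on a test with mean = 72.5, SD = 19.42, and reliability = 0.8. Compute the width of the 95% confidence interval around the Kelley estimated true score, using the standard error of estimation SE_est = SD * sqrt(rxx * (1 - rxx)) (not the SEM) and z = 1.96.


True score estimate = 0.8*89 + 0.2*72.5 = 85.7
SE_est = SD * sqrt(rxx * (1 - rxx)) = 19.42 * sqrt(0.8 * 0.2) = 19.42 * sqrt(0.16) = 7.768
CI = T_est +/- z * SE_est, so width = 2 * z * SE_est = 2 * 1.96 * 7.768
Width = 30.4506

30.4506


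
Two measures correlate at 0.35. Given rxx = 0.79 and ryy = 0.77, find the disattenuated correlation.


r_corrected = rxy / sqrt(rxx * ryy)
= 0.35 / sqrt(0.79 * 0.77)
= 0.35 / sqrt(0.6083)
= 0.35 / 0.779936
r_corrected = 0.4488

0.4488


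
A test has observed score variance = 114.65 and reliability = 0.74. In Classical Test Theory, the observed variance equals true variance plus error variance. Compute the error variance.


var_true = rxx * var_obs = 0.74 * 114.65 = 84.841
var_error = var_obs - var_true
var_error = 114.65 - 84.841
var_error = 29.809

29.809


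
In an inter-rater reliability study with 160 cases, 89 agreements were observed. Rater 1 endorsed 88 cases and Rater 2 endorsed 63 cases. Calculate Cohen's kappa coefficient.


P_o = 89/160 = 0.55625
P_e = (88*63 + 72*97) / 25600 = 0.489375
kappa = (P_o - P_e) / (1 - P_e)
kappa = (0.55625 - 0.489375) / (1 - 0.489375)
kappa = 0.131

0.131


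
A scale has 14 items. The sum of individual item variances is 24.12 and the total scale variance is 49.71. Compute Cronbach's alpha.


alpha = (k/(k-1)) * (1 - sum(si^2)/s_total^2)
= (14/13) * (1 - 24.12/49.71)
alpha = 0.5544

0.5544


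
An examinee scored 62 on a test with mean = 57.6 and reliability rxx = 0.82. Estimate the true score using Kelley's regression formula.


T_est = rxx * X + (1 - rxx) * mean
T_est = 0.82 * 62 + 0.18 * 57.6
T_est = 50.84 + 10.368
T_est = 61.208

61.208


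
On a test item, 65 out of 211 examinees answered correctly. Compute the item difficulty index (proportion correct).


Item difficulty p = number correct / total examinees
p = 65 / 211
p = 0.3081

0.3081


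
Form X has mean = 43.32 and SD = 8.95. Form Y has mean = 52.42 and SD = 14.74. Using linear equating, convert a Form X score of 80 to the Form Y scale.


slope = SD_Y / SD_X = 14.74 / 8.95 ~ 1.6469
intercept = mean_Y - slope * mean_X = 52.42 - (14.74 / 8.95) * 43.32 ~ -18.9249
Y = slope * X + intercept. To avoid rounding drift from the rounded slope/intercept, evaluate the equivalent form Y = mean_Y + SD_Y * (X - mean_X) / SD_X at full precision:
Y = 52.42 + 14.74 * (80 - 43.32) / 8.95
Y = 52.42 + 14.74 * 36.68 / 8.95
Y = 52.42 + 540.6632 / 8.95
Y = 52.42 + 60.4093
Y = 112.8293

112.8293


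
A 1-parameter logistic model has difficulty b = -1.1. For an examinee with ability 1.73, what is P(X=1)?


theta - b = 1.73 - -1.1 = 2.83
exp(-(theta - b)) = exp(-2.83) = 0.059
P = 1 / (1 + 0.059)
P = 0.9443

0.9443


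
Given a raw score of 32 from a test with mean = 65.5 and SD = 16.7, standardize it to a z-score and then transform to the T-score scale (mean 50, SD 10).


z = (X - mean) / SD = (32 - 65.5) / 16.7
z = -33.5 / 16.7
z = -2.006
T-score = T = 50 + 10z
Carry z at full precision (z = -33.5 / 16.7) into the conversion:
T-score = 50 + 10 * (-33.5 / 16.7) = 50 + -335 / 16.7
T-score = 50 + -20.0599
T-score = 29.9401

29.9401


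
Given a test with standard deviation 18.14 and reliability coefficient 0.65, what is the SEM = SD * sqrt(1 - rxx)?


SEM = SD * sqrt(1 - rxx)
SEM = 18.14 * sqrt(1 - 0.65)
SEM = 18.14 * sqrt(0.35) = 18.14 * 0.591608
SEM = 10.7318

10.7318


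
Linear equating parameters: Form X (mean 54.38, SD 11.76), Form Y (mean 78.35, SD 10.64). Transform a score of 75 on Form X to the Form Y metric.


slope = SD_Y / SD_X = 10.64 / 11.76 ~ 0.9048
intercept = mean_Y - slope * mean_X = 78.35 - (10.64 / 11.76) * 54.38 ~ 29.149
Y = slope * X + intercept. To avoid rounding drift from the rounded slope/intercept, evaluate the equivalent form Y = mean_Y + SD_Y * (X - mean_X) / SD_X at full precision:
Y = 78.35 + 10.64 * (75 - 54.38) / 11.76
Y = 78.35 + 10.64 * 20.62 / 11.76
Y = 78.35 + 219.3968 / 11.76
Y = 78.35 + 18.6562
Y = 97.0062

97.0062


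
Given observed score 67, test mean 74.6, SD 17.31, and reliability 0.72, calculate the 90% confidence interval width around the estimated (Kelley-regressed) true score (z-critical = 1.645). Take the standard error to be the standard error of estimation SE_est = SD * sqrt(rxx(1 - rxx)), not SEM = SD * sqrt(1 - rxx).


True score estimate = 0.72*67 + 0.28*74.6 = 69.128
SE_est = SD * sqrt(rxx * (1 - rxx)) = 17.31 * sqrt(0.72 * 0.28) = 17.31 * sqrt(0.2016) = 7.772171
CI = T_est +/- z * SE_est, so width = 2 * z * SE_est = 2 * 1.645 * 7.772171
Width = 25.5704

25.5704


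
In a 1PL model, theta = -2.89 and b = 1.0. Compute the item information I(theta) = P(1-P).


P = 1/(1+exp(-(-2.89-1.0))) = 0.02
I = P*(1-P) = 0.02 * 0.98
I = 0.0196

0.0196


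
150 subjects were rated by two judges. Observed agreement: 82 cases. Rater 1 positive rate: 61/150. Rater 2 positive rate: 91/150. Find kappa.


P_o = 82/150 = 0.546667
P_e = (61*91 + 89*59) / 22500 = 0.480089
kappa = (P_o - P_e) / (1 - P_e)
kappa = (0.546667 - 0.480089) / (1 - 0.480089)
kappa = 0.1281

0.1281


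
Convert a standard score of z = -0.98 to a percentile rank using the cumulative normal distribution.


CDF(z) = 0.5 * (1 + erf(z/sqrt(2)))
erf(-0.693) = -0.6729
CDF = 0.1635
Percentile rank = 0.1635 * 100 = 16.35

16.35


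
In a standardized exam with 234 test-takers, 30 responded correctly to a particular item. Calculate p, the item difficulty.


Item difficulty p = number correct / total examinees
p = 30 / 234
p = 0.1282

0.1282


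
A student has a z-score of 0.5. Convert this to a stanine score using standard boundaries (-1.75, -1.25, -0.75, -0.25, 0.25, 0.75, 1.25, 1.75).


Stanine boundaries: [-1.75, -1.25, -0.75, -0.25, 0.25, 0.75, 1.25, 1.75]
z = 0.5
Check each boundary:
  z >= -1.75 -> could be stanine 2
  z >= -1.25 -> could be stanine 3
  z >= -0.75 -> could be stanine 4
  z >= -0.25 -> could be stanine 5
  z >= 0.25 -> could be stanine 6
  z < 0.75
  z < 1.25
  z < 1.75
Highest qualifying boundary gives stanine = 6

6


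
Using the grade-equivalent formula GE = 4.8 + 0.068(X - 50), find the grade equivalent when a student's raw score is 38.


raw - median = 38 - 50 = -12
slope * diff = 0.068 * -12 = -0.816
GE = 4.8 + -0.816
GE = 3.984

3.984


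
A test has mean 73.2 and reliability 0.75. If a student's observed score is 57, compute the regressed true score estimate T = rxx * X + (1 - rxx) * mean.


T_est = rxx * X + (1 - rxx) * mean
T_est = 0.75 * 57 + 0.25 * 73.2
T_est = 42.75 + 18.3
T_est = 61.05

61.05


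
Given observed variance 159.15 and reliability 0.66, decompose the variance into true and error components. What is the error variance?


var_true = rxx * var_obs = 0.66 * 159.15 = 105.039
var_error = var_obs - var_true
var_error = 159.15 - 105.039
var_error = 54.111

54.111


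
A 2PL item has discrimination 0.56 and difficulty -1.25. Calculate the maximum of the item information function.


For 2PL, max info at theta = b = -1.25
I_max = a^2 / 4 = 0.56^2 / 4
= 0.3136 / 4
I_max = 0.0784

0.0784


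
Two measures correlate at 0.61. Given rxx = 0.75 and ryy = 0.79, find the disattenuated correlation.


r_corrected = rxy / sqrt(rxx * ryy)
= 0.61 / sqrt(0.75 * 0.79)
= 0.61 / sqrt(0.5925)
= 0.61 / 0.76974
r_corrected = 0.7925

0.7925


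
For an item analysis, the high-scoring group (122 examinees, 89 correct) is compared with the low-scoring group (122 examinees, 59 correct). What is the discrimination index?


p_upper = 89/122 = 0.7295
p_lower = 59/122 = 0.4836
D = 0.7295 - 0.4836 = 0.2459

0.2459


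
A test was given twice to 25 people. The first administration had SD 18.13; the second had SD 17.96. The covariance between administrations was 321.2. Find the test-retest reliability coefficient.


r = cov(X,Y) / (SD_X * SD_Y)
r = 321.2 / (18.13 * 17.96)
r = 321.2 / 325.6148
r = 0.9864

0.9864


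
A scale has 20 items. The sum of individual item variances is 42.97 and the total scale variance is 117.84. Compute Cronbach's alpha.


alpha = (k/(k-1)) * (1 - sum(si^2)/s_total^2)
= (20/19) * (1 - 42.97/117.84)
alpha = 0.6688

0.6688


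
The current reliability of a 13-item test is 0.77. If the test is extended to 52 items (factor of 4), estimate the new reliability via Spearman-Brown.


r_new = (n * rxx) / (1 + (n-1) * rxx)
r_new = (4 * 0.77) / (1 + 3 * 0.77)
r_new = 3.08 / 3.31
r_new = 0.9305

0.9305


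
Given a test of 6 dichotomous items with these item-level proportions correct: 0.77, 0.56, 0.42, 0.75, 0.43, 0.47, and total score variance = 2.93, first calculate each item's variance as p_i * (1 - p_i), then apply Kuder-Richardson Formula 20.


For each item, compute p_i * q_i:
  Item 1: 0.77 * 0.23 = 0.1771
  Item 2: 0.56 * 0.44 = 0.2464
  Item 3: 0.42 * 0.58 = 0.2436
  Item 4: 0.75 * 0.25 = 0.1875
  Item 5: 0.43 * 0.57 = 0.2451
  Item 6: 0.47 * 0.53 = 0.2491
Sum(p_i * q_i) = 0.1771 + 0.2464 + 0.2436 + 0.1875 + 0.2451 + 0.2491 = 1.3488
KR-20 = (k/(k-1)) * (1 - Sum(p_i*q_i) / Var_total)
= (6/5) * (1 - 1.3488/2.93)
= 1.2 * 0.5397
KR-20 = 0.6476

0.6476


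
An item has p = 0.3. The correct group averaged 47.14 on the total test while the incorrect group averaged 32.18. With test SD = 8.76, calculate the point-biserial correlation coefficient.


q = 1 - p = 0.7
rpb = ((M1 - M0) / SD) * sqrt(p * q)
rpb = ((47.14 - 32.18) / 8.76) * sqrt(0.3 * 0.7)
rpb = 0.7826

0.7826


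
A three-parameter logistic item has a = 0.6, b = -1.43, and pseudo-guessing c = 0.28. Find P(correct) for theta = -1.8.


logit = 0.6*(-1.8 - -1.43) = -0.222
P* = 1/(1 + exp(--0.222)) = 0.4447
P = 0.28 + (1 - 0.28) * 0.4447
P = 0.6002

0.6002


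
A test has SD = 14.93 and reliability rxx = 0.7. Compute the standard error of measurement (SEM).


SEM = SD * sqrt(1 - rxx)
SEM = 14.93 * sqrt(1 - 0.7)
SEM = 14.93 * sqrt(0.3) = 14.93 * 0.547723
SEM = 8.1775

8.1775


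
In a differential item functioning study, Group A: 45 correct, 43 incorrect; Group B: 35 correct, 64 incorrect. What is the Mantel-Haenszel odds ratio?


Odds_A = 45/43 = 1.0465
Odds_B = 35/64 = 0.5469
OR = Odds_A / Odds_B = 1.0465 / 0.5469
Exactly, OR = (45 * 64) / (43 * 35) = 2880 / 1505
OR = 1.9136

1.9136


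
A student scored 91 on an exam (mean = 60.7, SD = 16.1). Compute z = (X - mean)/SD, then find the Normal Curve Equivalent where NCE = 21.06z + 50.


z = (X - mean) / SD = (91 - 60.7) / 16.1
z = 30.3 / 16.1
z = 1.882
NCE = NCE = 21.06z + 50
Carry z at full precision (z = 30.3 / 16.1) into the conversion:
NCE = 21.06 * (30.3 / 16.1) + 50 = 638.118 / 16.1 + 50
NCE = 39.6347 + 50
NCE = 89.6347

89.6347
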